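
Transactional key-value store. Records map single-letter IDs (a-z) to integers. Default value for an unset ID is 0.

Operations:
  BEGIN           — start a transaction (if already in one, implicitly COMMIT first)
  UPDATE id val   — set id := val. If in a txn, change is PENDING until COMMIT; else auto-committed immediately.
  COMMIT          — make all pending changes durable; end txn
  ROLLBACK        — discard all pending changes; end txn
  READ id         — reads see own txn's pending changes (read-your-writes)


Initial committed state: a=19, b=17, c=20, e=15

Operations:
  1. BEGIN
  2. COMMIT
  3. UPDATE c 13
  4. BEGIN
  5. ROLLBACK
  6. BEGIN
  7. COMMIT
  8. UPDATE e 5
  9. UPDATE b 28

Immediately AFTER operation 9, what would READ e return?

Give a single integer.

Answer: 5

Derivation:
Initial committed: {a=19, b=17, c=20, e=15}
Op 1: BEGIN: in_txn=True, pending={}
Op 2: COMMIT: merged [] into committed; committed now {a=19, b=17, c=20, e=15}
Op 3: UPDATE c=13 (auto-commit; committed c=13)
Op 4: BEGIN: in_txn=True, pending={}
Op 5: ROLLBACK: discarded pending []; in_txn=False
Op 6: BEGIN: in_txn=True, pending={}
Op 7: COMMIT: merged [] into committed; committed now {a=19, b=17, c=13, e=15}
Op 8: UPDATE e=5 (auto-commit; committed e=5)
Op 9: UPDATE b=28 (auto-commit; committed b=28)
After op 9: visible(e) = 5 (pending={}, committed={a=19, b=28, c=13, e=5})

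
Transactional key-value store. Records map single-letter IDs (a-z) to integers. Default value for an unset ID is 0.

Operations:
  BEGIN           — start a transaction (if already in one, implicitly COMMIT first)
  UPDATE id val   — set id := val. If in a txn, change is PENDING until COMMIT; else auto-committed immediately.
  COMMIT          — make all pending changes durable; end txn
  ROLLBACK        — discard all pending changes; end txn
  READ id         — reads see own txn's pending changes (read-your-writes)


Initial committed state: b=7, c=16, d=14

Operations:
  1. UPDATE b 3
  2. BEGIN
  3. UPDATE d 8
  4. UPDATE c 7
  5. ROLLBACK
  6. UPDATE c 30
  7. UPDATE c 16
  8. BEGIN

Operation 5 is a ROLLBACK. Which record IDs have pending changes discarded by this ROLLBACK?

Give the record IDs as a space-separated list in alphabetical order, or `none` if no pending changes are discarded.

Answer: c d

Derivation:
Initial committed: {b=7, c=16, d=14}
Op 1: UPDATE b=3 (auto-commit; committed b=3)
Op 2: BEGIN: in_txn=True, pending={}
Op 3: UPDATE d=8 (pending; pending now {d=8})
Op 4: UPDATE c=7 (pending; pending now {c=7, d=8})
Op 5: ROLLBACK: discarded pending ['c', 'd']; in_txn=False
Op 6: UPDATE c=30 (auto-commit; committed c=30)
Op 7: UPDATE c=16 (auto-commit; committed c=16)
Op 8: BEGIN: in_txn=True, pending={}
ROLLBACK at op 5 discards: ['c', 'd']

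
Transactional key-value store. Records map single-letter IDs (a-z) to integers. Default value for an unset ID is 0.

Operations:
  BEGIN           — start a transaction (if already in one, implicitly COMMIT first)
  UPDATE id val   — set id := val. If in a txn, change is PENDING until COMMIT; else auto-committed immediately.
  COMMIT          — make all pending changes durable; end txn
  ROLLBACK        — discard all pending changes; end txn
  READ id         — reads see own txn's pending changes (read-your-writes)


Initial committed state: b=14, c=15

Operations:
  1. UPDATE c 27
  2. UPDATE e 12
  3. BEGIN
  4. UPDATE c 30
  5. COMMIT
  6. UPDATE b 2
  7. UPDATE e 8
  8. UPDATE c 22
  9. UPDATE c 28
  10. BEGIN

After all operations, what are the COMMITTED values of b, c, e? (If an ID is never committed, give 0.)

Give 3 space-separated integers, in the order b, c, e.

Answer: 2 28 8

Derivation:
Initial committed: {b=14, c=15}
Op 1: UPDATE c=27 (auto-commit; committed c=27)
Op 2: UPDATE e=12 (auto-commit; committed e=12)
Op 3: BEGIN: in_txn=True, pending={}
Op 4: UPDATE c=30 (pending; pending now {c=30})
Op 5: COMMIT: merged ['c'] into committed; committed now {b=14, c=30, e=12}
Op 6: UPDATE b=2 (auto-commit; committed b=2)
Op 7: UPDATE e=8 (auto-commit; committed e=8)
Op 8: UPDATE c=22 (auto-commit; committed c=22)
Op 9: UPDATE c=28 (auto-commit; committed c=28)
Op 10: BEGIN: in_txn=True, pending={}
Final committed: {b=2, c=28, e=8}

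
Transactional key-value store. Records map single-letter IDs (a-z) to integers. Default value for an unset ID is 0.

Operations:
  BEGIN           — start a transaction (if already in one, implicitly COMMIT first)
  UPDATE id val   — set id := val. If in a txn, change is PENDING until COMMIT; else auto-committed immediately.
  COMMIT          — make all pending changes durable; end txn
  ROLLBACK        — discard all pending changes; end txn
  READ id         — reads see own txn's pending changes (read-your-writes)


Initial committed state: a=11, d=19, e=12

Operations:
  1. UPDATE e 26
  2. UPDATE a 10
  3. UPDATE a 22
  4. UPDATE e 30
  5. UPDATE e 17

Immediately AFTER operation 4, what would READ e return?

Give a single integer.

Initial committed: {a=11, d=19, e=12}
Op 1: UPDATE e=26 (auto-commit; committed e=26)
Op 2: UPDATE a=10 (auto-commit; committed a=10)
Op 3: UPDATE a=22 (auto-commit; committed a=22)
Op 4: UPDATE e=30 (auto-commit; committed e=30)
After op 4: visible(e) = 30 (pending={}, committed={a=22, d=19, e=30})

Answer: 30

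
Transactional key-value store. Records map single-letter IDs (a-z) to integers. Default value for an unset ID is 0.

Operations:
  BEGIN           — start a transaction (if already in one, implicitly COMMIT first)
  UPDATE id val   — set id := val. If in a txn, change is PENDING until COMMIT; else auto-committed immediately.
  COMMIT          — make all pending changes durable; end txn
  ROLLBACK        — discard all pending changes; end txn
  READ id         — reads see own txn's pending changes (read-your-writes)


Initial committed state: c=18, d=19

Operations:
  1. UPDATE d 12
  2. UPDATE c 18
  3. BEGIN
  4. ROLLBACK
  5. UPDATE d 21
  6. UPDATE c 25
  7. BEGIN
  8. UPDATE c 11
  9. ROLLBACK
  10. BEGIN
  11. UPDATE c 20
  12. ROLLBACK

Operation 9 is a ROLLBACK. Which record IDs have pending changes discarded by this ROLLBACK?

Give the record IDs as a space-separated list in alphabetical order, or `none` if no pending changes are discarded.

Answer: c

Derivation:
Initial committed: {c=18, d=19}
Op 1: UPDATE d=12 (auto-commit; committed d=12)
Op 2: UPDATE c=18 (auto-commit; committed c=18)
Op 3: BEGIN: in_txn=True, pending={}
Op 4: ROLLBACK: discarded pending []; in_txn=False
Op 5: UPDATE d=21 (auto-commit; committed d=21)
Op 6: UPDATE c=25 (auto-commit; committed c=25)
Op 7: BEGIN: in_txn=True, pending={}
Op 8: UPDATE c=11 (pending; pending now {c=11})
Op 9: ROLLBACK: discarded pending ['c']; in_txn=False
Op 10: BEGIN: in_txn=True, pending={}
Op 11: UPDATE c=20 (pending; pending now {c=20})
Op 12: ROLLBACK: discarded pending ['c']; in_txn=False
ROLLBACK at op 9 discards: ['c']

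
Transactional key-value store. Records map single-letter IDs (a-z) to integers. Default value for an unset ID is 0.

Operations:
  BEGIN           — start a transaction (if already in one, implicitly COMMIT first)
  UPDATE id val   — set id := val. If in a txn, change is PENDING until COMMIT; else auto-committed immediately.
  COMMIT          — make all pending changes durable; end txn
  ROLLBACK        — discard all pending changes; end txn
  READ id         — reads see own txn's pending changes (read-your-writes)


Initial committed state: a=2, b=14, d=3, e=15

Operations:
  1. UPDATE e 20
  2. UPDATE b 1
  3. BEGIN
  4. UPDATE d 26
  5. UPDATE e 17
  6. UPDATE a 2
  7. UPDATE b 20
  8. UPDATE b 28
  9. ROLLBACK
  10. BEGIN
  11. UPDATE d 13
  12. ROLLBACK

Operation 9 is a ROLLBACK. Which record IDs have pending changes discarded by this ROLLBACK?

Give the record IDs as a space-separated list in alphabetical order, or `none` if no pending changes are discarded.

Answer: a b d e

Derivation:
Initial committed: {a=2, b=14, d=3, e=15}
Op 1: UPDATE e=20 (auto-commit; committed e=20)
Op 2: UPDATE b=1 (auto-commit; committed b=1)
Op 3: BEGIN: in_txn=True, pending={}
Op 4: UPDATE d=26 (pending; pending now {d=26})
Op 5: UPDATE e=17 (pending; pending now {d=26, e=17})
Op 6: UPDATE a=2 (pending; pending now {a=2, d=26, e=17})
Op 7: UPDATE b=20 (pending; pending now {a=2, b=20, d=26, e=17})
Op 8: UPDATE b=28 (pending; pending now {a=2, b=28, d=26, e=17})
Op 9: ROLLBACK: discarded pending ['a', 'b', 'd', 'e']; in_txn=False
Op 10: BEGIN: in_txn=True, pending={}
Op 11: UPDATE d=13 (pending; pending now {d=13})
Op 12: ROLLBACK: discarded pending ['d']; in_txn=False
ROLLBACK at op 9 discards: ['a', 'b', 'd', 'e']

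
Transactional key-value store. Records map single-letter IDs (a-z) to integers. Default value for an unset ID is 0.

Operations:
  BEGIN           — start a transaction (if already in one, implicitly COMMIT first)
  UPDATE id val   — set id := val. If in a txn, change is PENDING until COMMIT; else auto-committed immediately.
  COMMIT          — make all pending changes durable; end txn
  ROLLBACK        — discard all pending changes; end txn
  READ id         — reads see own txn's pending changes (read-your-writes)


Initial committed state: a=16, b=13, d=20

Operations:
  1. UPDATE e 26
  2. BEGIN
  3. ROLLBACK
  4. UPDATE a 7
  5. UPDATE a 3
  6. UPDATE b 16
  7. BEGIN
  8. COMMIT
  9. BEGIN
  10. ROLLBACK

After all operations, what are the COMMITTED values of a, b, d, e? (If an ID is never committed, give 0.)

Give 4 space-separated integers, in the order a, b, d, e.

Answer: 3 16 20 26

Derivation:
Initial committed: {a=16, b=13, d=20}
Op 1: UPDATE e=26 (auto-commit; committed e=26)
Op 2: BEGIN: in_txn=True, pending={}
Op 3: ROLLBACK: discarded pending []; in_txn=False
Op 4: UPDATE a=7 (auto-commit; committed a=7)
Op 5: UPDATE a=3 (auto-commit; committed a=3)
Op 6: UPDATE b=16 (auto-commit; committed b=16)
Op 7: BEGIN: in_txn=True, pending={}
Op 8: COMMIT: merged [] into committed; committed now {a=3, b=16, d=20, e=26}
Op 9: BEGIN: in_txn=True, pending={}
Op 10: ROLLBACK: discarded pending []; in_txn=False
Final committed: {a=3, b=16, d=20, e=26}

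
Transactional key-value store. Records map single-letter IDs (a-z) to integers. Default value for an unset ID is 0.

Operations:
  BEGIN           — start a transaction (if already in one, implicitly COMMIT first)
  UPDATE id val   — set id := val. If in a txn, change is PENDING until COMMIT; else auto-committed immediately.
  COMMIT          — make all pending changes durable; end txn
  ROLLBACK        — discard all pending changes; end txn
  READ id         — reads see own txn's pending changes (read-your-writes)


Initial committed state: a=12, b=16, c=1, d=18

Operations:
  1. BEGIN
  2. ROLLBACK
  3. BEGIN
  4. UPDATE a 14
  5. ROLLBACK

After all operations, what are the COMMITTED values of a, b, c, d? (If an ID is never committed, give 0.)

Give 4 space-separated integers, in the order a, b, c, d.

Initial committed: {a=12, b=16, c=1, d=18}
Op 1: BEGIN: in_txn=True, pending={}
Op 2: ROLLBACK: discarded pending []; in_txn=False
Op 3: BEGIN: in_txn=True, pending={}
Op 4: UPDATE a=14 (pending; pending now {a=14})
Op 5: ROLLBACK: discarded pending ['a']; in_txn=False
Final committed: {a=12, b=16, c=1, d=18}

Answer: 12 16 1 18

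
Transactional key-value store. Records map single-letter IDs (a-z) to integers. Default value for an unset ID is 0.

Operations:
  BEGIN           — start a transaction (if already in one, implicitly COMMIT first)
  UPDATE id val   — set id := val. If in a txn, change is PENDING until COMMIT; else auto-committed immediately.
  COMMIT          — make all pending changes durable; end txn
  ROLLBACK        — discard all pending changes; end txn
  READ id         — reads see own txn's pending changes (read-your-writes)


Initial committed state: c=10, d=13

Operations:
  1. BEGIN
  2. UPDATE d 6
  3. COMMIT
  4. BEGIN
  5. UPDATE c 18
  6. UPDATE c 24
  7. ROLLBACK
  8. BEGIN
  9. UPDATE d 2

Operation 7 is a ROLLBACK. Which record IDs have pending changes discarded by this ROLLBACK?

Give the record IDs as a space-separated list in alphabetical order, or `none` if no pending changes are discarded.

Answer: c

Derivation:
Initial committed: {c=10, d=13}
Op 1: BEGIN: in_txn=True, pending={}
Op 2: UPDATE d=6 (pending; pending now {d=6})
Op 3: COMMIT: merged ['d'] into committed; committed now {c=10, d=6}
Op 4: BEGIN: in_txn=True, pending={}
Op 5: UPDATE c=18 (pending; pending now {c=18})
Op 6: UPDATE c=24 (pending; pending now {c=24})
Op 7: ROLLBACK: discarded pending ['c']; in_txn=False
Op 8: BEGIN: in_txn=True, pending={}
Op 9: UPDATE d=2 (pending; pending now {d=2})
ROLLBACK at op 7 discards: ['c']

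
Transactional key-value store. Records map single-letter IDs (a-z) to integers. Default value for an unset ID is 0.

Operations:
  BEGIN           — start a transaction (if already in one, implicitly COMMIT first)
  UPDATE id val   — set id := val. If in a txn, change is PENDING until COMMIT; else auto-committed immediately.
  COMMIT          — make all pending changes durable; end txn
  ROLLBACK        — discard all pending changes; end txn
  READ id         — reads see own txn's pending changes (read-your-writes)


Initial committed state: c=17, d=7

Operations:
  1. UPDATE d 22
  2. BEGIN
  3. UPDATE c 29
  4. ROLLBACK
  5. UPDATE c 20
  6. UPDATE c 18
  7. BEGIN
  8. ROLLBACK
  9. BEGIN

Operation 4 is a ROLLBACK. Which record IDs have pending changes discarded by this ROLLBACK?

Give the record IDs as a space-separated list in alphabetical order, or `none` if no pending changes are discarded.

Answer: c

Derivation:
Initial committed: {c=17, d=7}
Op 1: UPDATE d=22 (auto-commit; committed d=22)
Op 2: BEGIN: in_txn=True, pending={}
Op 3: UPDATE c=29 (pending; pending now {c=29})
Op 4: ROLLBACK: discarded pending ['c']; in_txn=False
Op 5: UPDATE c=20 (auto-commit; committed c=20)
Op 6: UPDATE c=18 (auto-commit; committed c=18)
Op 7: BEGIN: in_txn=True, pending={}
Op 8: ROLLBACK: discarded pending []; in_txn=False
Op 9: BEGIN: in_txn=True, pending={}
ROLLBACK at op 4 discards: ['c']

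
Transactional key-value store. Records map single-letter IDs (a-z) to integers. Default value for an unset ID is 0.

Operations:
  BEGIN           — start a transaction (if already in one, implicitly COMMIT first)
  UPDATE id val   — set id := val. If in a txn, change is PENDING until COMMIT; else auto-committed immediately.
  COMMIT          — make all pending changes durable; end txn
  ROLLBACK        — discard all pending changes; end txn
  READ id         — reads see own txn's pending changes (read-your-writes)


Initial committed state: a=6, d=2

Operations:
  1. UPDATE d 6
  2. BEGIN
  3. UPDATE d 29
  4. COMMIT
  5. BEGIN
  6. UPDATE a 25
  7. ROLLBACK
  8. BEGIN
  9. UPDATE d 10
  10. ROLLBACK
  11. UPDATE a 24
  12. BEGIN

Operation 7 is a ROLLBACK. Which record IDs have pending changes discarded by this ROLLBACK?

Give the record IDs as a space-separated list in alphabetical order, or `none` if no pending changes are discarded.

Initial committed: {a=6, d=2}
Op 1: UPDATE d=6 (auto-commit; committed d=6)
Op 2: BEGIN: in_txn=True, pending={}
Op 3: UPDATE d=29 (pending; pending now {d=29})
Op 4: COMMIT: merged ['d'] into committed; committed now {a=6, d=29}
Op 5: BEGIN: in_txn=True, pending={}
Op 6: UPDATE a=25 (pending; pending now {a=25})
Op 7: ROLLBACK: discarded pending ['a']; in_txn=False
Op 8: BEGIN: in_txn=True, pending={}
Op 9: UPDATE d=10 (pending; pending now {d=10})
Op 10: ROLLBACK: discarded pending ['d']; in_txn=False
Op 11: UPDATE a=24 (auto-commit; committed a=24)
Op 12: BEGIN: in_txn=True, pending={}
ROLLBACK at op 7 discards: ['a']

Answer: a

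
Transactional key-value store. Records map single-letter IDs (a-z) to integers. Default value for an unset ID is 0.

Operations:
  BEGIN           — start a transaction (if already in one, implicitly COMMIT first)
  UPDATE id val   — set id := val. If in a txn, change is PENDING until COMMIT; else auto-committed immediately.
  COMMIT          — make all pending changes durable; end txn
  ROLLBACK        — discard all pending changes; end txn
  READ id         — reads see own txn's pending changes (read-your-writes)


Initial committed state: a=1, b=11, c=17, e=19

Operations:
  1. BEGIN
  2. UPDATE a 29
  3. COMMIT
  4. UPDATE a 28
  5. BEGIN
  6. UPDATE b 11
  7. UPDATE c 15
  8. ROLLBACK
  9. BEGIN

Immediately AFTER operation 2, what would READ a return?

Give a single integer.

Answer: 29

Derivation:
Initial committed: {a=1, b=11, c=17, e=19}
Op 1: BEGIN: in_txn=True, pending={}
Op 2: UPDATE a=29 (pending; pending now {a=29})
After op 2: visible(a) = 29 (pending={a=29}, committed={a=1, b=11, c=17, e=19})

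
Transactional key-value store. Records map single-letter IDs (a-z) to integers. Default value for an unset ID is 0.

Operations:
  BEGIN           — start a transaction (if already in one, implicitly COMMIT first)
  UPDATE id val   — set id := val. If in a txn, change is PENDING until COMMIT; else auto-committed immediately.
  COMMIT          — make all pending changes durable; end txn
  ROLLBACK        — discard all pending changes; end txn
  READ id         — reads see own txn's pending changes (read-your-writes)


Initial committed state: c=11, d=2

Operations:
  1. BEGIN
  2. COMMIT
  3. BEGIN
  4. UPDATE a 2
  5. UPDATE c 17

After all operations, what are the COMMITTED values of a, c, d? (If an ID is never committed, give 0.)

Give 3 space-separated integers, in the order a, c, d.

Initial committed: {c=11, d=2}
Op 1: BEGIN: in_txn=True, pending={}
Op 2: COMMIT: merged [] into committed; committed now {c=11, d=2}
Op 3: BEGIN: in_txn=True, pending={}
Op 4: UPDATE a=2 (pending; pending now {a=2})
Op 5: UPDATE c=17 (pending; pending now {a=2, c=17})
Final committed: {c=11, d=2}

Answer: 0 11 2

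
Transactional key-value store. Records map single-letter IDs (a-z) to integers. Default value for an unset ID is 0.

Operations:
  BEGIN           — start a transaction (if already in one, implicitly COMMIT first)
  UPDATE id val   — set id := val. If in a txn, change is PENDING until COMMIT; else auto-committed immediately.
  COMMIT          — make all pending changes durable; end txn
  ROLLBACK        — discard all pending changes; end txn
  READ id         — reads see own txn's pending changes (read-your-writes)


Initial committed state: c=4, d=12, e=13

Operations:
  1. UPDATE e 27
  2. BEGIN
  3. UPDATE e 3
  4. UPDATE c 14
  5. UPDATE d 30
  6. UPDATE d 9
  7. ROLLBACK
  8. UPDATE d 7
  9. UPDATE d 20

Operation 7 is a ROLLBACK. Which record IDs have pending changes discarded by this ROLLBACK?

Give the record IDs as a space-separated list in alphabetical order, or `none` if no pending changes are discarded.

Initial committed: {c=4, d=12, e=13}
Op 1: UPDATE e=27 (auto-commit; committed e=27)
Op 2: BEGIN: in_txn=True, pending={}
Op 3: UPDATE e=3 (pending; pending now {e=3})
Op 4: UPDATE c=14 (pending; pending now {c=14, e=3})
Op 5: UPDATE d=30 (pending; pending now {c=14, d=30, e=3})
Op 6: UPDATE d=9 (pending; pending now {c=14, d=9, e=3})
Op 7: ROLLBACK: discarded pending ['c', 'd', 'e']; in_txn=False
Op 8: UPDATE d=7 (auto-commit; committed d=7)
Op 9: UPDATE d=20 (auto-commit; committed d=20)
ROLLBACK at op 7 discards: ['c', 'd', 'e']

Answer: c d e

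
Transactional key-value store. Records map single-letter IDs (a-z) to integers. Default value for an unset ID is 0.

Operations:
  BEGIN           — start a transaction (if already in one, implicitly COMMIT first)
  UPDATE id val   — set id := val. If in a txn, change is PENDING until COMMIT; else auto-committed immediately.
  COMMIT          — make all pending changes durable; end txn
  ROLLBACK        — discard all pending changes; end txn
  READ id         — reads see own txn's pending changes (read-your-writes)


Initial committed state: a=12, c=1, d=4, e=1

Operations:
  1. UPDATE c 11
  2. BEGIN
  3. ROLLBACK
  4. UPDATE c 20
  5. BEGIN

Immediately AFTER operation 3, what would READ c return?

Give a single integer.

Answer: 11

Derivation:
Initial committed: {a=12, c=1, d=4, e=1}
Op 1: UPDATE c=11 (auto-commit; committed c=11)
Op 2: BEGIN: in_txn=True, pending={}
Op 3: ROLLBACK: discarded pending []; in_txn=False
After op 3: visible(c) = 11 (pending={}, committed={a=12, c=11, d=4, e=1})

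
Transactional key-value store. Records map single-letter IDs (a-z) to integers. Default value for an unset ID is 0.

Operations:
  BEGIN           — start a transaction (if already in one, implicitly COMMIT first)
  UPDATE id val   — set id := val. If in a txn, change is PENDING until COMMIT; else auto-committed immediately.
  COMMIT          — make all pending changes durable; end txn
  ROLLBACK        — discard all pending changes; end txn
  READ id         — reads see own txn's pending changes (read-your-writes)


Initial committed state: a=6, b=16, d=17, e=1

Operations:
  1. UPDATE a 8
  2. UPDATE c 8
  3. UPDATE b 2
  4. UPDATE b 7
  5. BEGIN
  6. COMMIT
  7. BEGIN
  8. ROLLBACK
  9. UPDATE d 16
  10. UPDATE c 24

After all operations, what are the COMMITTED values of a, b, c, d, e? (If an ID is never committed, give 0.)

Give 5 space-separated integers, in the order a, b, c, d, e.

Answer: 8 7 24 16 1

Derivation:
Initial committed: {a=6, b=16, d=17, e=1}
Op 1: UPDATE a=8 (auto-commit; committed a=8)
Op 2: UPDATE c=8 (auto-commit; committed c=8)
Op 3: UPDATE b=2 (auto-commit; committed b=2)
Op 4: UPDATE b=7 (auto-commit; committed b=7)
Op 5: BEGIN: in_txn=True, pending={}
Op 6: COMMIT: merged [] into committed; committed now {a=8, b=7, c=8, d=17, e=1}
Op 7: BEGIN: in_txn=True, pending={}
Op 8: ROLLBACK: discarded pending []; in_txn=False
Op 9: UPDATE d=16 (auto-commit; committed d=16)
Op 10: UPDATE c=24 (auto-commit; committed c=24)
Final committed: {a=8, b=7, c=24, d=16, e=1}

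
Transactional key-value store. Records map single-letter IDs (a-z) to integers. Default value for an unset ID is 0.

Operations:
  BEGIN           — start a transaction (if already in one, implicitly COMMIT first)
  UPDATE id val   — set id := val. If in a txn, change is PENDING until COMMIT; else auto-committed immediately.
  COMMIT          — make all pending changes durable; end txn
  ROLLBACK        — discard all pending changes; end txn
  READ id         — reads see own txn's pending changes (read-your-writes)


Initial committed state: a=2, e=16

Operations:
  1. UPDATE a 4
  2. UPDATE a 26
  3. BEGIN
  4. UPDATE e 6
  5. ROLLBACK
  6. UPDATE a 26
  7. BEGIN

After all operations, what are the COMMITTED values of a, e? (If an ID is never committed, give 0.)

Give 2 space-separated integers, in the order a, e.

Answer: 26 16

Derivation:
Initial committed: {a=2, e=16}
Op 1: UPDATE a=4 (auto-commit; committed a=4)
Op 2: UPDATE a=26 (auto-commit; committed a=26)
Op 3: BEGIN: in_txn=True, pending={}
Op 4: UPDATE e=6 (pending; pending now {e=6})
Op 5: ROLLBACK: discarded pending ['e']; in_txn=False
Op 6: UPDATE a=26 (auto-commit; committed a=26)
Op 7: BEGIN: in_txn=True, pending={}
Final committed: {a=26, e=16}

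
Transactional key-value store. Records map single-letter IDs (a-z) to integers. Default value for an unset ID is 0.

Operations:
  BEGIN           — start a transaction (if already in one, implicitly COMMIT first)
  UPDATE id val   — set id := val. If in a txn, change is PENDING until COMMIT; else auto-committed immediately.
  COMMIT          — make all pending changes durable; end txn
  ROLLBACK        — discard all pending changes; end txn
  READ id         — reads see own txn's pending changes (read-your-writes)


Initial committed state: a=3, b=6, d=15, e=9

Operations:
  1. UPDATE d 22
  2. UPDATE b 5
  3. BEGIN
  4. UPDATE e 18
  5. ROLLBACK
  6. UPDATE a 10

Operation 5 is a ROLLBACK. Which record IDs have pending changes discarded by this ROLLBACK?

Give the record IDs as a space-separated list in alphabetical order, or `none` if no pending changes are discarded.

Answer: e

Derivation:
Initial committed: {a=3, b=6, d=15, e=9}
Op 1: UPDATE d=22 (auto-commit; committed d=22)
Op 2: UPDATE b=5 (auto-commit; committed b=5)
Op 3: BEGIN: in_txn=True, pending={}
Op 4: UPDATE e=18 (pending; pending now {e=18})
Op 5: ROLLBACK: discarded pending ['e']; in_txn=False
Op 6: UPDATE a=10 (auto-commit; committed a=10)
ROLLBACK at op 5 discards: ['e']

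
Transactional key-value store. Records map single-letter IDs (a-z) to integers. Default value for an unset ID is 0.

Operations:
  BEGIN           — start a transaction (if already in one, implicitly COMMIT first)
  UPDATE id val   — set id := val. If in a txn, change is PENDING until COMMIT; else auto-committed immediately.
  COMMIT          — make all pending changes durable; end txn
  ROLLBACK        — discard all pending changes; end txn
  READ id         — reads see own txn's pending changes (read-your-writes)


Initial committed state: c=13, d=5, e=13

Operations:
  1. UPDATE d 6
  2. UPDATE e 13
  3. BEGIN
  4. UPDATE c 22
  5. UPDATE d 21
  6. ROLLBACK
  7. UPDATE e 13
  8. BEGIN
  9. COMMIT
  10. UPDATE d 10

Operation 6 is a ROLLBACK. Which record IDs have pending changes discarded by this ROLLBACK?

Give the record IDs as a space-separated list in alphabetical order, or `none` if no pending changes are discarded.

Answer: c d

Derivation:
Initial committed: {c=13, d=5, e=13}
Op 1: UPDATE d=6 (auto-commit; committed d=6)
Op 2: UPDATE e=13 (auto-commit; committed e=13)
Op 3: BEGIN: in_txn=True, pending={}
Op 4: UPDATE c=22 (pending; pending now {c=22})
Op 5: UPDATE d=21 (pending; pending now {c=22, d=21})
Op 6: ROLLBACK: discarded pending ['c', 'd']; in_txn=False
Op 7: UPDATE e=13 (auto-commit; committed e=13)
Op 8: BEGIN: in_txn=True, pending={}
Op 9: COMMIT: merged [] into committed; committed now {c=13, d=6, e=13}
Op 10: UPDATE d=10 (auto-commit; committed d=10)
ROLLBACK at op 6 discards: ['c', 'd']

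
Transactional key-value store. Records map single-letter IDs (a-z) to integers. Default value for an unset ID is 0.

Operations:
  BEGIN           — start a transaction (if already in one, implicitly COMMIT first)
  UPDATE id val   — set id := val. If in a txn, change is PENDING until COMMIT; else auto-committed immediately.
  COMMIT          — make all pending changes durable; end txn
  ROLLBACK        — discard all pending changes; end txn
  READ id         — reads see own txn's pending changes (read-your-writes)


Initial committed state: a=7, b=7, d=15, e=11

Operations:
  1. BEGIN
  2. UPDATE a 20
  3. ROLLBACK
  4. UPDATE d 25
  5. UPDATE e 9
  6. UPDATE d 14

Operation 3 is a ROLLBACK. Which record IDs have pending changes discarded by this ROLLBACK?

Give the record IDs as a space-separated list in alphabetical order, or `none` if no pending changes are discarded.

Answer: a

Derivation:
Initial committed: {a=7, b=7, d=15, e=11}
Op 1: BEGIN: in_txn=True, pending={}
Op 2: UPDATE a=20 (pending; pending now {a=20})
Op 3: ROLLBACK: discarded pending ['a']; in_txn=False
Op 4: UPDATE d=25 (auto-commit; committed d=25)
Op 5: UPDATE e=9 (auto-commit; committed e=9)
Op 6: UPDATE d=14 (auto-commit; committed d=14)
ROLLBACK at op 3 discards: ['a']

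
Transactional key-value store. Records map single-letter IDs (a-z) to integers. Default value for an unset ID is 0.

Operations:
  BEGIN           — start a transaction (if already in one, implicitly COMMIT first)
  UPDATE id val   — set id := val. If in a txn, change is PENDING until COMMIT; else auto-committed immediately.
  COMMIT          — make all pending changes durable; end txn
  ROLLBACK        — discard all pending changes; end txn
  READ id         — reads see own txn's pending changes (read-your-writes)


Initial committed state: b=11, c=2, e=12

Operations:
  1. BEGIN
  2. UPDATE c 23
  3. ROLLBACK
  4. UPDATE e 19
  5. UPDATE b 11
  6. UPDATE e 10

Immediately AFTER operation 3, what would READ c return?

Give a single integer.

Answer: 2

Derivation:
Initial committed: {b=11, c=2, e=12}
Op 1: BEGIN: in_txn=True, pending={}
Op 2: UPDATE c=23 (pending; pending now {c=23})
Op 3: ROLLBACK: discarded pending ['c']; in_txn=False
After op 3: visible(c) = 2 (pending={}, committed={b=11, c=2, e=12})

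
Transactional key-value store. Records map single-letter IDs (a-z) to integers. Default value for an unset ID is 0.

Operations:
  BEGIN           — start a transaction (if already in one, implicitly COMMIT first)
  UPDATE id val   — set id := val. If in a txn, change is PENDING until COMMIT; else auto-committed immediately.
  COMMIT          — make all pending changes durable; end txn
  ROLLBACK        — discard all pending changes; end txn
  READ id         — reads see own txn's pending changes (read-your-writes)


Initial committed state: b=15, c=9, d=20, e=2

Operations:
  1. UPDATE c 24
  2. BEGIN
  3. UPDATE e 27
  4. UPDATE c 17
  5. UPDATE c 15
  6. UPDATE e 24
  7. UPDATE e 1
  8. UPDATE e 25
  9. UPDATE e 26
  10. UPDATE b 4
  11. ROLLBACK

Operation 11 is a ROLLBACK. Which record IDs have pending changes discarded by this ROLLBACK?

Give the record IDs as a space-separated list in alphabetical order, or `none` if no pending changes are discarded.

Initial committed: {b=15, c=9, d=20, e=2}
Op 1: UPDATE c=24 (auto-commit; committed c=24)
Op 2: BEGIN: in_txn=True, pending={}
Op 3: UPDATE e=27 (pending; pending now {e=27})
Op 4: UPDATE c=17 (pending; pending now {c=17, e=27})
Op 5: UPDATE c=15 (pending; pending now {c=15, e=27})
Op 6: UPDATE e=24 (pending; pending now {c=15, e=24})
Op 7: UPDATE e=1 (pending; pending now {c=15, e=1})
Op 8: UPDATE e=25 (pending; pending now {c=15, e=25})
Op 9: UPDATE e=26 (pending; pending now {c=15, e=26})
Op 10: UPDATE b=4 (pending; pending now {b=4, c=15, e=26})
Op 11: ROLLBACK: discarded pending ['b', 'c', 'e']; in_txn=False
ROLLBACK at op 11 discards: ['b', 'c', 'e']

Answer: b c e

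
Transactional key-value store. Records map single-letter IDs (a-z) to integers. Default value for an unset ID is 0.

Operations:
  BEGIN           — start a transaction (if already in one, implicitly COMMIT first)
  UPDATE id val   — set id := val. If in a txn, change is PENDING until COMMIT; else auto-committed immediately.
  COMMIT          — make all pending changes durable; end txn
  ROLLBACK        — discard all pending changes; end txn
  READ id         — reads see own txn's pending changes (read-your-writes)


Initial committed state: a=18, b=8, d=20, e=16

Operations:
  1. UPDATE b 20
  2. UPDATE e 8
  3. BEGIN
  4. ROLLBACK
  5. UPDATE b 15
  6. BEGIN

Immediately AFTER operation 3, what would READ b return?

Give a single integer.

Initial committed: {a=18, b=8, d=20, e=16}
Op 1: UPDATE b=20 (auto-commit; committed b=20)
Op 2: UPDATE e=8 (auto-commit; committed e=8)
Op 3: BEGIN: in_txn=True, pending={}
After op 3: visible(b) = 20 (pending={}, committed={a=18, b=20, d=20, e=8})

Answer: 20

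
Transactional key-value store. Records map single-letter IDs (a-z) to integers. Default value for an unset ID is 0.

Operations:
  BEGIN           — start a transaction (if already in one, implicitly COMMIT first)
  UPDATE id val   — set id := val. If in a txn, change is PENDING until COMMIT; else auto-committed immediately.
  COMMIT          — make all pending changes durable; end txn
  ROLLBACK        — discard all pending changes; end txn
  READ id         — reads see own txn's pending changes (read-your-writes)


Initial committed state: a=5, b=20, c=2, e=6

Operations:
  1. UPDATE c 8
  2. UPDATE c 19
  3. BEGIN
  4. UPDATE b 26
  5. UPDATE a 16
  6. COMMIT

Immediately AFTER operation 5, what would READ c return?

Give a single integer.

Answer: 19

Derivation:
Initial committed: {a=5, b=20, c=2, e=6}
Op 1: UPDATE c=8 (auto-commit; committed c=8)
Op 2: UPDATE c=19 (auto-commit; committed c=19)
Op 3: BEGIN: in_txn=True, pending={}
Op 4: UPDATE b=26 (pending; pending now {b=26})
Op 5: UPDATE a=16 (pending; pending now {a=16, b=26})
After op 5: visible(c) = 19 (pending={a=16, b=26}, committed={a=5, b=20, c=19, e=6})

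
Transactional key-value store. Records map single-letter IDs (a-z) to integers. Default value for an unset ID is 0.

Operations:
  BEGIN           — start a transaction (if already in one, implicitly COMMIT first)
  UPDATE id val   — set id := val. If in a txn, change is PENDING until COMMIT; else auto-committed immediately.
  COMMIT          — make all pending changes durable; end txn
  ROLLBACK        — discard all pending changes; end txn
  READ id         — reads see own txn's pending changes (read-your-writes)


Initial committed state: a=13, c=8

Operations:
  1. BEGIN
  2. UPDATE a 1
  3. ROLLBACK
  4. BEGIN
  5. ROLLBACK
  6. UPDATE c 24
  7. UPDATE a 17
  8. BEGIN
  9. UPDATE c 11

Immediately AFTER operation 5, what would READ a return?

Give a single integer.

Answer: 13

Derivation:
Initial committed: {a=13, c=8}
Op 1: BEGIN: in_txn=True, pending={}
Op 2: UPDATE a=1 (pending; pending now {a=1})
Op 3: ROLLBACK: discarded pending ['a']; in_txn=False
Op 4: BEGIN: in_txn=True, pending={}
Op 5: ROLLBACK: discarded pending []; in_txn=False
After op 5: visible(a) = 13 (pending={}, committed={a=13, c=8})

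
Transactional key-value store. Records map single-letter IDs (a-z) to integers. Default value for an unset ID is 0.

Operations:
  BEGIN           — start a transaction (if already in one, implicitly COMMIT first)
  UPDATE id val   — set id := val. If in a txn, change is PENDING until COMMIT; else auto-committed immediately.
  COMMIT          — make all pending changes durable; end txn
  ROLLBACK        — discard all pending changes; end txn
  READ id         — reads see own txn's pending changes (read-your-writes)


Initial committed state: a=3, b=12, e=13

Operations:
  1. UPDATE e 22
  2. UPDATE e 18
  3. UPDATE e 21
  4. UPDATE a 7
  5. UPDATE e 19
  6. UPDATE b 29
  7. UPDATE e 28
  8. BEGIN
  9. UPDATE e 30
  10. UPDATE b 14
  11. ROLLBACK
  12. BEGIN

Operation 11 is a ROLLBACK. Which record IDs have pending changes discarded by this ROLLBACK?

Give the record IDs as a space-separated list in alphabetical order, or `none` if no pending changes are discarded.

Answer: b e

Derivation:
Initial committed: {a=3, b=12, e=13}
Op 1: UPDATE e=22 (auto-commit; committed e=22)
Op 2: UPDATE e=18 (auto-commit; committed e=18)
Op 3: UPDATE e=21 (auto-commit; committed e=21)
Op 4: UPDATE a=7 (auto-commit; committed a=7)
Op 5: UPDATE e=19 (auto-commit; committed e=19)
Op 6: UPDATE b=29 (auto-commit; committed b=29)
Op 7: UPDATE e=28 (auto-commit; committed e=28)
Op 8: BEGIN: in_txn=True, pending={}
Op 9: UPDATE e=30 (pending; pending now {e=30})
Op 10: UPDATE b=14 (pending; pending now {b=14, e=30})
Op 11: ROLLBACK: discarded pending ['b', 'e']; in_txn=False
Op 12: BEGIN: in_txn=True, pending={}
ROLLBACK at op 11 discards: ['b', 'e']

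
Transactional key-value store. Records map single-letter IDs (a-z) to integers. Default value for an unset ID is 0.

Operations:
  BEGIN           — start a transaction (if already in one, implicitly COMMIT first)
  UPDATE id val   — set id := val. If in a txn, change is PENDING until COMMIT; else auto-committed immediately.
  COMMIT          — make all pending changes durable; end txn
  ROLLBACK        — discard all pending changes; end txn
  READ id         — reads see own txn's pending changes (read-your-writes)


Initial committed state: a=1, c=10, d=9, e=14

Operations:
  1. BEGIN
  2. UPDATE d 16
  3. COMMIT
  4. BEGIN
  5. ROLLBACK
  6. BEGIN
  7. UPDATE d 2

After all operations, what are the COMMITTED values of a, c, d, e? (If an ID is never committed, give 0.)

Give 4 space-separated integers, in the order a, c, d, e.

Initial committed: {a=1, c=10, d=9, e=14}
Op 1: BEGIN: in_txn=True, pending={}
Op 2: UPDATE d=16 (pending; pending now {d=16})
Op 3: COMMIT: merged ['d'] into committed; committed now {a=1, c=10, d=16, e=14}
Op 4: BEGIN: in_txn=True, pending={}
Op 5: ROLLBACK: discarded pending []; in_txn=False
Op 6: BEGIN: in_txn=True, pending={}
Op 7: UPDATE d=2 (pending; pending now {d=2})
Final committed: {a=1, c=10, d=16, e=14}

Answer: 1 10 16 14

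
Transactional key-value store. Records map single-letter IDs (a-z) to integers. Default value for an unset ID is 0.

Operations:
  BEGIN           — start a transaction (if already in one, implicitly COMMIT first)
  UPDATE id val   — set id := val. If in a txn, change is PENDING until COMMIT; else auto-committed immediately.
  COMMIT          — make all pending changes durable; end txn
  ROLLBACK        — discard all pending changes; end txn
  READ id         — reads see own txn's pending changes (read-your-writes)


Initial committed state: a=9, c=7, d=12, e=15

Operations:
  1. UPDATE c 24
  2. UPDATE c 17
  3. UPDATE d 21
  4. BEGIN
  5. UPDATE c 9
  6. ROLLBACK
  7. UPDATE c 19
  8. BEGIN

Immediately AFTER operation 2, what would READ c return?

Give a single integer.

Answer: 17

Derivation:
Initial committed: {a=9, c=7, d=12, e=15}
Op 1: UPDATE c=24 (auto-commit; committed c=24)
Op 2: UPDATE c=17 (auto-commit; committed c=17)
After op 2: visible(c) = 17 (pending={}, committed={a=9, c=17, d=12, e=15})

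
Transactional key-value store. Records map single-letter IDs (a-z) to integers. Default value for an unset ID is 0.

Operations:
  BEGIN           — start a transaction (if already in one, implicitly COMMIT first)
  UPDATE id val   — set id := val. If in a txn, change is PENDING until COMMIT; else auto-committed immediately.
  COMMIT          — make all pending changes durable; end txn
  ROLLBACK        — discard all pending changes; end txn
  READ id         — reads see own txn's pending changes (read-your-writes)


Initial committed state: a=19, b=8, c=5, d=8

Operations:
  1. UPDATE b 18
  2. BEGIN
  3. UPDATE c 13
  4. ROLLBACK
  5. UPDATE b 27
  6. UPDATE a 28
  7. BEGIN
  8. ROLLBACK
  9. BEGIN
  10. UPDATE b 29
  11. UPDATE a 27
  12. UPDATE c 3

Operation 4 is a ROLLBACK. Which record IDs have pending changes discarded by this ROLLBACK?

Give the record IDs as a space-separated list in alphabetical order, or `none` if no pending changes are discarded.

Initial committed: {a=19, b=8, c=5, d=8}
Op 1: UPDATE b=18 (auto-commit; committed b=18)
Op 2: BEGIN: in_txn=True, pending={}
Op 3: UPDATE c=13 (pending; pending now {c=13})
Op 4: ROLLBACK: discarded pending ['c']; in_txn=False
Op 5: UPDATE b=27 (auto-commit; committed b=27)
Op 6: UPDATE a=28 (auto-commit; committed a=28)
Op 7: BEGIN: in_txn=True, pending={}
Op 8: ROLLBACK: discarded pending []; in_txn=False
Op 9: BEGIN: in_txn=True, pending={}
Op 10: UPDATE b=29 (pending; pending now {b=29})
Op 11: UPDATE a=27 (pending; pending now {a=27, b=29})
Op 12: UPDATE c=3 (pending; pending now {a=27, b=29, c=3})
ROLLBACK at op 4 discards: ['c']

Answer: c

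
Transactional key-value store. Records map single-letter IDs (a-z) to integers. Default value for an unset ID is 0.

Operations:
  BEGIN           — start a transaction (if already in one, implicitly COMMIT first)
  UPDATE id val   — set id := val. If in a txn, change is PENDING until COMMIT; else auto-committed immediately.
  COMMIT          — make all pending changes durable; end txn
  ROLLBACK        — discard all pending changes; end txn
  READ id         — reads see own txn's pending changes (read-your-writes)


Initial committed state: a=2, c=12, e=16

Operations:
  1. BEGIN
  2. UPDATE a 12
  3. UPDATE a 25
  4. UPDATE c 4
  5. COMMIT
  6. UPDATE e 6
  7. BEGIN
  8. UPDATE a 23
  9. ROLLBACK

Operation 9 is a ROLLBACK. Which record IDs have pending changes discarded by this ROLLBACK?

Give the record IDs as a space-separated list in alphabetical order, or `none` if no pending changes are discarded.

Answer: a

Derivation:
Initial committed: {a=2, c=12, e=16}
Op 1: BEGIN: in_txn=True, pending={}
Op 2: UPDATE a=12 (pending; pending now {a=12})
Op 3: UPDATE a=25 (pending; pending now {a=25})
Op 4: UPDATE c=4 (pending; pending now {a=25, c=4})
Op 5: COMMIT: merged ['a', 'c'] into committed; committed now {a=25, c=4, e=16}
Op 6: UPDATE e=6 (auto-commit; committed e=6)
Op 7: BEGIN: in_txn=True, pending={}
Op 8: UPDATE a=23 (pending; pending now {a=23})
Op 9: ROLLBACK: discarded pending ['a']; in_txn=False
ROLLBACK at op 9 discards: ['a']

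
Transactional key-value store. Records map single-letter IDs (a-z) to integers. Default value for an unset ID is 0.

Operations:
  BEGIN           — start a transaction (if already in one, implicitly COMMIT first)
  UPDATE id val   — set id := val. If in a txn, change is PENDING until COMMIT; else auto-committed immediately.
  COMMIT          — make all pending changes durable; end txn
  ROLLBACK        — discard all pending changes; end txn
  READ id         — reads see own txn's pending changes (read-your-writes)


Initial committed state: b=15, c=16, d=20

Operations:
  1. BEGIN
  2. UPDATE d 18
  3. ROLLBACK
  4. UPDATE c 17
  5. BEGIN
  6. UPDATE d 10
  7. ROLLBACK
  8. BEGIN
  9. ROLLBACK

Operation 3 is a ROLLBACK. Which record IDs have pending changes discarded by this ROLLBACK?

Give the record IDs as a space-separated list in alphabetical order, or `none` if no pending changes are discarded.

Answer: d

Derivation:
Initial committed: {b=15, c=16, d=20}
Op 1: BEGIN: in_txn=True, pending={}
Op 2: UPDATE d=18 (pending; pending now {d=18})
Op 3: ROLLBACK: discarded pending ['d']; in_txn=False
Op 4: UPDATE c=17 (auto-commit; committed c=17)
Op 5: BEGIN: in_txn=True, pending={}
Op 6: UPDATE d=10 (pending; pending now {d=10})
Op 7: ROLLBACK: discarded pending ['d']; in_txn=False
Op 8: BEGIN: in_txn=True, pending={}
Op 9: ROLLBACK: discarded pending []; in_txn=False
ROLLBACK at op 3 discards: ['d']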